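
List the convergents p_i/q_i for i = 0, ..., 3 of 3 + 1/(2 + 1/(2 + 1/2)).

3/1, 7/2, 17/5, 41/12

Using the convergent recurrence p_i = a_i*p_{i-1} + p_{i-2}, q_i = a_i*q_{i-1} + q_{i-2} with p_{-2}=0, p_{-1}=1, q_{-2}=1, q_{-1}=0:
  i=0: a_0=3, p_0 = 3*1 + 0 = 3, q_0 = 3*0 + 1 = 1.
  i=1: a_1=2, p_1 = 2*3 + 1 = 7, q_1 = 2*1 + 0 = 2.
  i=2: a_2=2, p_2 = 2*7 + 3 = 17, q_2 = 2*2 + 1 = 5.
  i=3: a_3=2, p_3 = 2*17 + 7 = 41, q_3 = 2*5 + 2 = 12.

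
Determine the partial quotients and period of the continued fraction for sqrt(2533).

[50; (3, 24, 1, 4, 1, 24, 3, 100)]

Write x_i = (sqrt(2533) + m_i)/d_i with (m_0, d_0) = (0, 1). a_0 = floor(sqrt(2533)) = 50, since 50^2 = 2500 <= 2533 < 2601 = 51^2.
Iterate m_{i+1} = d_i*a_i - m_i, d_{i+1} = (2533 - m_{i+1}^2)/d_i, a_{i+1} = floor((a_0 + m_{i+1})/d_{i+1}):
  m_1 = 1*50 - 0 = 50, d_1 = (2533 - 50^2)/1 = 33/1 = 33, a_1 = floor((50 + 50)/33) = 3.
  m_2 = 33*3 - 50 = 49, d_2 = (2533 - 49^2)/33 = 132/33 = 4, a_2 = floor((50 + 49)/4) = 24.
  m_3 = 4*24 - 49 = 47, d_3 = (2533 - 47^2)/4 = 324/4 = 81, a_3 = floor((50 + 47)/81) = 1.
  m_4 = 81*1 - 47 = 34, d_4 = (2533 - 34^2)/81 = 1377/81 = 17, a_4 = floor((50 + 34)/17) = 4.
  m_5 = 17*4 - 34 = 34, d_5 = (2533 - 34^2)/17 = 1377/17 = 81, a_5 = floor((50 + 34)/81) = 1.
  m_6 = 81*1 - 34 = 47, d_6 = (2533 - 47^2)/81 = 324/81 = 4, a_6 = floor((50 + 47)/4) = 24.
  m_7 = 4*24 - 47 = 49, d_7 = (2533 - 49^2)/4 = 132/4 = 33, a_7 = floor((50 + 49)/33) = 3.
  m_8 = 33*3 - 49 = 50, d_8 = (2533 - 50^2)/33 = 33/33 = 1, a_8 = floor((50 + 50)/1) = 100.
  m_9 = 1*100 - 50 = 50, d_9 = (2533 - 50^2)/1 = 33/1 = 33: (m_9, d_9) = (m_1, d_1) = (50, 33), so from here the quotients repeat a_1, ..., a_8; the period length is 8.
Hence the expansion of sqrt(2533) is a_0 = 50 followed by the repeating block 3, 24, 1, 4, 1, 24, 3, 100 (period 8).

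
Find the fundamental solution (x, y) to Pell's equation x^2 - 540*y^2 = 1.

First expand sqrt(540) as a continued fraction. With x_i = (sqrt(540) + m_i)/d_i and (m_0, d_0) = (0, 1): a_0 = floor(sqrt(540)) = 23, since 23^2 = 529 <= 540 < 576 = 24^2.
Iterate m_{i+1} = d_i*a_i - m_i, d_{i+1} = (540 - m_{i+1}^2)/d_i, a_{i+1} = floor((a_0 + m_{i+1})/d_{i+1}):
  m_1 = 1*23 - 0 = 23, d_1 = (540 - 23^2)/1 = 11/1 = 11, a_1 = floor((23 + 23)/11) = 4.
  m_2 = 11*4 - 23 = 21, d_2 = (540 - 21^2)/11 = 99/11 = 9, a_2 = floor((23 + 21)/9) = 4.
  m_3 = 9*4 - 21 = 15, d_3 = (540 - 15^2)/9 = 315/9 = 35, a_3 = floor((23 + 15)/35) = 1.
  m_4 = 35*1 - 15 = 20, d_4 = (540 - 20^2)/35 = 140/35 = 4, a_4 = floor((23 + 20)/4) = 10.
  m_5 = 4*10 - 20 = 20, d_5 = (540 - 20^2)/4 = 140/4 = 35, a_5 = floor((23 + 20)/35) = 1.
  m_6 = 35*1 - 20 = 15, d_6 = (540 - 15^2)/35 = 315/35 = 9, a_6 = floor((23 + 15)/9) = 4.
  m_7 = 9*4 - 15 = 21, d_7 = (540 - 21^2)/9 = 99/9 = 11, a_7 = floor((23 + 21)/11) = 4.
  m_8 = 11*4 - 21 = 23, d_8 = (540 - 23^2)/11 = 11/11 = 1, a_8 = floor((23 + 23)/1) = 46.
  m_9 = 1*46 - 23 = 23, d_9 = (540 - 23^2)/1 = 11/1 = 11: (m_9, d_9) = (m_1, d_1) = (23, 11), so from here the quotients repeat a_1, ..., a_8; the period length is 8.
So sqrt(540) = [23; (4, 4, 1, 10, 1, 4, 4, 46)] with period length k = 8.
k is even, so the fundamental solution of x^2 - 540y^2 = 1 is (p_{k-1}, q_{k-1}) = (p_7, q_7); compute convergents through index 7.
Convergents (p_i = a_i*p_{i-1} + p_{i-2}, q_i = a_i*q_{i-1} + q_{i-2} with p_{-2}=0, p_{-1}=1, q_{-2}=1, q_{-1}=0):
  i=0: a_0=23, p_0 = 23*1 + 0 = 23, q_0 = 23*0 + 1 = 1.
  i=1: a_1=4, p_1 = 4*23 + 1 = 93, q_1 = 4*1 + 0 = 4.
  i=2: a_2=4, p_2 = 4*93 + 23 = 395, q_2 = 4*4 + 1 = 17.
  i=3: a_3=1, p_3 = 1*395 + 93 = 488, q_3 = 1*17 + 4 = 21.
  i=4: a_4=10, p_4 = 10*488 + 395 = 5275, q_4 = 10*21 + 17 = 227.
  i=5: a_5=1, p_5 = 1*5275 + 488 = 5763, q_5 = 1*227 + 21 = 248.
  i=6: a_6=4, p_6 = 4*5763 + 5275 = 28327, q_6 = 4*248 + 227 = 1219.
  i=7: a_7=4, p_7 = 4*28327 + 5763 = 119071, q_7 = 4*1219 + 248 = 5124.
Check: 119071^2 - 540*5124^2 = 14177903041 - 14177903040 = 1, so (x, y) = (119071, 5124) solves the equation, and by the theorem it is the least positive solution.

(x, y) = (119071, 5124)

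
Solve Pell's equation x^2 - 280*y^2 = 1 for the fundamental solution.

(x, y) = (251, 15)

First expand sqrt(280) as a continued fraction. With x_i = (sqrt(280) + m_i)/d_i and (m_0, d_0) = (0, 1): a_0 = floor(sqrt(280)) = 16, since 16^2 = 256 <= 280 < 289 = 17^2.
Iterate m_{i+1} = d_i*a_i - m_i, d_{i+1} = (280 - m_{i+1}^2)/d_i, a_{i+1} = floor((a_0 + m_{i+1})/d_{i+1}):
  m_1 = 1*16 - 0 = 16, d_1 = (280 - 16^2)/1 = 24/1 = 24, a_1 = floor((16 + 16)/24) = 1.
  m_2 = 24*1 - 16 = 8, d_2 = (280 - 8^2)/24 = 216/24 = 9, a_2 = floor((16 + 8)/9) = 2.
  m_3 = 9*2 - 8 = 10, d_3 = (280 - 10^2)/9 = 180/9 = 20, a_3 = floor((16 + 10)/20) = 1.
  m_4 = 20*1 - 10 = 10, d_4 = (280 - 10^2)/20 = 180/20 = 9, a_4 = floor((16 + 10)/9) = 2.
  m_5 = 9*2 - 10 = 8, d_5 = (280 - 8^2)/9 = 216/9 = 24, a_5 = floor((16 + 8)/24) = 1.
  m_6 = 24*1 - 8 = 16, d_6 = (280 - 16^2)/24 = 24/24 = 1, a_6 = floor((16 + 16)/1) = 32.
  m_7 = 1*32 - 16 = 16, d_7 = (280 - 16^2)/1 = 24/1 = 24: (m_7, d_7) = (m_1, d_1) = (16, 24), so from here the quotients repeat a_1, ..., a_6; the period length is 6.
So sqrt(280) = [16; (1, 2, 1, 2, 1, 32)] with period length k = 6.
k is even, so the fundamental solution of x^2 - 280y^2 = 1 is (p_{k-1}, q_{k-1}) = (p_5, q_5); compute convergents through index 5.
Convergents (p_i = a_i*p_{i-1} + p_{i-2}, q_i = a_i*q_{i-1} + q_{i-2} with p_{-2}=0, p_{-1}=1, q_{-2}=1, q_{-1}=0):
  i=0: a_0=16, p_0 = 16*1 + 0 = 16, q_0 = 16*0 + 1 = 1.
  i=1: a_1=1, p_1 = 1*16 + 1 = 17, q_1 = 1*1 + 0 = 1.
  i=2: a_2=2, p_2 = 2*17 + 16 = 50, q_2 = 2*1 + 1 = 3.
  i=3: a_3=1, p_3 = 1*50 + 17 = 67, q_3 = 1*3 + 1 = 4.
  i=4: a_4=2, p_4 = 2*67 + 50 = 184, q_4 = 2*4 + 3 = 11.
  i=5: a_5=1, p_5 = 1*184 + 67 = 251, q_5 = 1*11 + 4 = 15.
Check: 251^2 - 280*15^2 = 63001 - 63000 = 1, so (x, y) = (251, 15) solves the equation, and by the theorem it is the least positive solution.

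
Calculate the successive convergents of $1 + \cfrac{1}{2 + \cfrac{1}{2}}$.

Using the convergent recurrence p_i = a_i*p_{i-1} + p_{i-2}, q_i = a_i*q_{i-1} + q_{i-2} with p_{-2}=0, p_{-1}=1, q_{-2}=1, q_{-1}=0:
  i=0: a_0=1, p_0 = 1*1 + 0 = 1, q_0 = 1*0 + 1 = 1.
  i=1: a_1=2, p_1 = 2*1 + 1 = 3, q_1 = 2*1 + 0 = 2.
  i=2: a_2=2, p_2 = 2*3 + 1 = 7, q_2 = 2*2 + 1 = 5.

1/1, 3/2, 7/5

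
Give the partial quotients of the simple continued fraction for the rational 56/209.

[0; 3, 1, 2, 1, 2, 1, 3]

Run the Euclidean algorithm on 56 and 209; the successive quotients are the partial quotients a_0, a_1, ... (each step inverts the fractional part left over by the previous one):
  56 = 0*209 + 56, so a_0 = 0.
  209 = 3*56 + 41, so a_1 = 3.
  56 = 1*41 + 15, so a_2 = 1.
  41 = 2*15 + 11, so a_3 = 2.
  15 = 1*11 + 4, so a_4 = 1.
  11 = 2*4 + 3, so a_5 = 2.
  4 = 1*3 + 1, so a_6 = 1.
  3 = 3*1 + 0, so a_7 = 3.
The remainder reaches 0 after 8 divisions, so the expansion has 8 partial quotients, read off in order.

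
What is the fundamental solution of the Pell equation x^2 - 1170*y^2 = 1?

First expand sqrt(1170) as a continued fraction. With x_i = (sqrt(1170) + m_i)/d_i and (m_0, d_0) = (0, 1): a_0 = floor(sqrt(1170)) = 34, since 34^2 = 1156 <= 1170 < 1225 = 35^2.
Iterate m_{i+1} = d_i*a_i - m_i, d_{i+1} = (1170 - m_{i+1}^2)/d_i, a_{i+1} = floor((a_0 + m_{i+1})/d_{i+1}):
  m_1 = 1*34 - 0 = 34, d_1 = (1170 - 34^2)/1 = 14/1 = 14, a_1 = floor((34 + 34)/14) = 4.
  m_2 = 14*4 - 34 = 22, d_2 = (1170 - 22^2)/14 = 686/14 = 49, a_2 = floor((34 + 22)/49) = 1.
  m_3 = 49*1 - 22 = 27, d_3 = (1170 - 27^2)/49 = 441/49 = 9, a_3 = floor((34 + 27)/9) = 6.
  m_4 = 9*6 - 27 = 27, d_4 = (1170 - 27^2)/9 = 441/9 = 49, a_4 = floor((34 + 27)/49) = 1.
  m_5 = 49*1 - 27 = 22, d_5 = (1170 - 22^2)/49 = 686/49 = 14, a_5 = floor((34 + 22)/14) = 4.
  m_6 = 14*4 - 22 = 34, d_6 = (1170 - 34^2)/14 = 14/14 = 1, a_6 = floor((34 + 34)/1) = 68.
  m_7 = 1*68 - 34 = 34, d_7 = (1170 - 34^2)/1 = 14/1 = 14: (m_7, d_7) = (m_1, d_1) = (34, 14), so from here the quotients repeat a_1, ..., a_6; the period length is 6.
So sqrt(1170) = [34; (4, 1, 6, 1, 4, 68)] with period length k = 6.
k is even, so the fundamental solution of x^2 - 1170y^2 = 1 is (p_{k-1}, q_{k-1}) = (p_5, q_5); compute convergents through index 5.
Convergents (p_i = a_i*p_{i-1} + p_{i-2}, q_i = a_i*q_{i-1} + q_{i-2} with p_{-2}=0, p_{-1}=1, q_{-2}=1, q_{-1}=0):
  i=0: a_0=34, p_0 = 34*1 + 0 = 34, q_0 = 34*0 + 1 = 1.
  i=1: a_1=4, p_1 = 4*34 + 1 = 137, q_1 = 4*1 + 0 = 4.
  i=2: a_2=1, p_2 = 1*137 + 34 = 171, q_2 = 1*4 + 1 = 5.
  i=3: a_3=6, p_3 = 6*171 + 137 = 1163, q_3 = 6*5 + 4 = 34.
  i=4: a_4=1, p_4 = 1*1163 + 171 = 1334, q_4 = 1*34 + 5 = 39.
  i=5: a_5=4, p_5 = 4*1334 + 1163 = 6499, q_5 = 4*39 + 34 = 190.
Check: 6499^2 - 1170*190^2 = 42237001 - 42237000 = 1, so (x, y) = (6499, 190) solves the equation, and by the theorem it is the least positive solution.

(x, y) = (6499, 190)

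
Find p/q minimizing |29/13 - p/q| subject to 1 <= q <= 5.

9/4

Expand x = 29/13 as a continued fraction with the Euclidean algorithm:
  29 = 2*13 + 3, so a_0 = 2.
  13 = 4*3 + 1, so a_1 = 4.
  3 = 3*1 + 0, so a_2 = 3.
so x = [2; 4, 3].
Convergents (p_i = a_i*p_{i-1} + p_{i-2}, q_i = a_i*q_{i-1} + q_{i-2} with p_{-2}=0, p_{-1}=1, q_{-2}=1, q_{-1}=0), until the denominator exceeds 5:
  i=0: a_0=2, p_0 = 2*1 + 0 = 2, q_0 = 2*0 + 1 = 1.
  i=1: a_1=4, p_1 = 4*2 + 1 = 9, q_1 = 4*1 + 0 = 4.
  i=2: a_2=3, p_2 = 3*9 + 2 = 29, q_2 = 3*4 + 1 = 13.
q_2 = 13 > 5, so the last convergent with denominator <= 5 is p_1/q_1 = 9/4.
The closest fraction with denominator <= 5 is either p_1/q_1 or the intermediate fraction (k*p_1 + p_0)/(k*q_1 + q_0) with the largest k >= 1 whose denominator stays <= 5; these approach x as k grows, and every other convergent or intermediate fraction in range is farther away.
Largest k: floor((5 - q_0)/q_1) = floor((5 - 1)/4) = 1.
That gives (1*9 + 2)/(1*4 + 1) = 11/5.
Compare the errors: |x - 9/4| = |29*4 - 9*13|/(13*4) = 1/52, and |x - 11/5| = |29*5 - 11*13|/(13*5) = 2/65.
Cross-multiplying, 1*65 = 65 < 104 = 2*52, so 1/52 is smaller: the convergent 9/4 is closer to x than 11/5.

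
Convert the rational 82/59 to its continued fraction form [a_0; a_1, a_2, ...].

[1; 2, 1, 1, 3, 3]

Run the Euclidean algorithm on 82 and 59; the successive quotients are the partial quotients a_0, a_1, ... (each step inverts the fractional part left over by the previous one):
  82 = 1*59 + 23, so a_0 = 1.
  59 = 2*23 + 13, so a_1 = 2.
  23 = 1*13 + 10, so a_2 = 1.
  13 = 1*10 + 3, so a_3 = 1.
  10 = 3*3 + 1, so a_4 = 3.
  3 = 3*1 + 0, so a_5 = 3.
The remainder reaches 0 after 6 divisions, so the expansion has 6 partial quotients, read off in order.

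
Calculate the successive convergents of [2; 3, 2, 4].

Using the convergent recurrence p_i = a_i*p_{i-1} + p_{i-2}, q_i = a_i*q_{i-1} + q_{i-2} with p_{-2}=0, p_{-1}=1, q_{-2}=1, q_{-1}=0:
  i=0: a_0=2, p_0 = 2*1 + 0 = 2, q_0 = 2*0 + 1 = 1.
  i=1: a_1=3, p_1 = 3*2 + 1 = 7, q_1 = 3*1 + 0 = 3.
  i=2: a_2=2, p_2 = 2*7 + 2 = 16, q_2 = 2*3 + 1 = 7.
  i=3: a_3=4, p_3 = 4*16 + 7 = 71, q_3 = 4*7 + 3 = 31.

2/1, 7/3, 16/7, 71/31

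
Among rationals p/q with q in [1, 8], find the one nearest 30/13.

Expand x = 30/13 as a continued fraction with the Euclidean algorithm:
  30 = 2*13 + 4, so a_0 = 2.
  13 = 3*4 + 1, so a_1 = 3.
  4 = 4*1 + 0, so a_2 = 4.
so x = [2; 3, 4].
Convergents (p_i = a_i*p_{i-1} + p_{i-2}, q_i = a_i*q_{i-1} + q_{i-2} with p_{-2}=0, p_{-1}=1, q_{-2}=1, q_{-1}=0), until the denominator exceeds 8:
  i=0: a_0=2, p_0 = 2*1 + 0 = 2, q_0 = 2*0 + 1 = 1.
  i=1: a_1=3, p_1 = 3*2 + 1 = 7, q_1 = 3*1 + 0 = 3.
  i=2: a_2=4, p_2 = 4*7 + 2 = 30, q_2 = 4*3 + 1 = 13.
q_2 = 13 > 8, so the last convergent with denominator <= 8 is p_1/q_1 = 7/3.
The closest fraction with denominator <= 8 is either p_1/q_1 or the intermediate fraction (k*p_1 + p_0)/(k*q_1 + q_0) with the largest k >= 1 whose denominator stays <= 8; these approach x as k grows, and every other convergent or intermediate fraction in range is farther away.
Largest k: floor((8 - q_0)/q_1) = floor((8 - 1)/3) = 2.
That gives (2*7 + 2)/(2*3 + 1) = 16/7.
Compare the errors: |x - 7/3| = |30*3 - 7*13|/(13*3) = 1/39, and |x - 16/7| = |30*7 - 16*13|/(13*7) = 2/91.
Cross-multiplying, 2*39 = 78 < 91 = 1*91, so 2/91 is smaller: the intermediate fraction 16/7 is closer to x than 7/3.

16/7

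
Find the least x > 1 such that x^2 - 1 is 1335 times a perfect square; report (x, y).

First expand sqrt(1335) as a continued fraction. With x_i = (sqrt(1335) + m_i)/d_i and (m_0, d_0) = (0, 1): a_0 = floor(sqrt(1335)) = 36, since 36^2 = 1296 <= 1335 < 1369 = 37^2.
Iterate m_{i+1} = d_i*a_i - m_i, d_{i+1} = (1335 - m_{i+1}^2)/d_i, a_{i+1} = floor((a_0 + m_{i+1})/d_{i+1}):
  m_1 = 1*36 - 0 = 36, d_1 = (1335 - 36^2)/1 = 39/1 = 39, a_1 = floor((36 + 36)/39) = 1.
  m_2 = 39*1 - 36 = 3, d_2 = (1335 - 3^2)/39 = 1326/39 = 34, a_2 = floor((36 + 3)/34) = 1.
  m_3 = 34*1 - 3 = 31, d_3 = (1335 - 31^2)/34 = 374/34 = 11, a_3 = floor((36 + 31)/11) = 6.
  m_4 = 11*6 - 31 = 35, d_4 = (1335 - 35^2)/11 = 110/11 = 10, a_4 = floor((36 + 35)/10) = 7.
  m_5 = 10*7 - 35 = 35, d_5 = (1335 - 35^2)/10 = 110/10 = 11, a_5 = floor((36 + 35)/11) = 6.
  m_6 = 11*6 - 35 = 31, d_6 = (1335 - 31^2)/11 = 374/11 = 34, a_6 = floor((36 + 31)/34) = 1.
  m_7 = 34*1 - 31 = 3, d_7 = (1335 - 3^2)/34 = 1326/34 = 39, a_7 = floor((36 + 3)/39) = 1.
  m_8 = 39*1 - 3 = 36, d_8 = (1335 - 36^2)/39 = 39/39 = 1, a_8 = floor((36 + 36)/1) = 72.
  m_9 = 1*72 - 36 = 36, d_9 = (1335 - 36^2)/1 = 39/1 = 39: (m_9, d_9) = (m_1, d_1) = (36, 39), so from here the quotients repeat a_1, ..., a_8; the period length is 8.
So sqrt(1335) = [36; (1, 1, 6, 7, 6, 1, 1, 72)] with period length k = 8.
k is even, so the fundamental solution of x^2 - 1335y^2 = 1 is (p_{k-1}, q_{k-1}) = (p_7, q_7); compute convergents through index 7.
Convergents (p_i = a_i*p_{i-1} + p_{i-2}, q_i = a_i*q_{i-1} + q_{i-2} with p_{-2}=0, p_{-1}=1, q_{-2}=1, q_{-1}=0):
  i=0: a_0=36, p_0 = 36*1 + 0 = 36, q_0 = 36*0 + 1 = 1.
  i=1: a_1=1, p_1 = 1*36 + 1 = 37, q_1 = 1*1 + 0 = 1.
  i=2: a_2=1, p_2 = 1*37 + 36 = 73, q_2 = 1*1 + 1 = 2.
  i=3: a_3=6, p_3 = 6*73 + 37 = 475, q_3 = 6*2 + 1 = 13.
  i=4: a_4=7, p_4 = 7*475 + 73 = 3398, q_4 = 7*13 + 2 = 93.
  i=5: a_5=6, p_5 = 6*3398 + 475 = 20863, q_5 = 6*93 + 13 = 571.
  i=6: a_6=1, p_6 = 1*20863 + 3398 = 24261, q_6 = 1*571 + 93 = 664.
  i=7: a_7=1, p_7 = 1*24261 + 20863 = 45124, q_7 = 1*664 + 571 = 1235.
Check: 45124^2 - 1335*1235^2 = 2036175376 - 2036175375 = 1, so (x, y) = (45124, 1235) solves the equation, and by the theorem it is the least positive solution.

(x, y) = (45124, 1235)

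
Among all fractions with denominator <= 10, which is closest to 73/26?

Expand x = 73/26 as a continued fraction with the Euclidean algorithm:
  73 = 2*26 + 21, so a_0 = 2.
  26 = 1*21 + 5, so a_1 = 1.
  21 = 4*5 + 1, so a_2 = 4.
  5 = 5*1 + 0, so a_3 = 5.
so x = [2; 1, 4, 5].
Convergents (p_i = a_i*p_{i-1} + p_{i-2}, q_i = a_i*q_{i-1} + q_{i-2} with p_{-2}=0, p_{-1}=1, q_{-2}=1, q_{-1}=0), until the denominator exceeds 10:
  i=0: a_0=2, p_0 = 2*1 + 0 = 2, q_0 = 2*0 + 1 = 1.
  i=1: a_1=1, p_1 = 1*2 + 1 = 3, q_1 = 1*1 + 0 = 1.
  i=2: a_2=4, p_2 = 4*3 + 2 = 14, q_2 = 4*1 + 1 = 5.
  i=3: a_3=5, p_3 = 5*14 + 3 = 73, q_3 = 5*5 + 1 = 26.
q_3 = 26 > 10, so the last convergent with denominator <= 10 is p_2/q_2 = 14/5.
The closest fraction with denominator <= 10 is either p_2/q_2 or the intermediate fraction (k*p_2 + p_1)/(k*q_2 + q_1) with the largest k >= 1 whose denominator stays <= 10; these approach x as k grows, and every other convergent or intermediate fraction in range is farther away.
Largest k: floor((10 - q_1)/q_2) = floor((10 - 1)/5) = 1.
That gives (1*14 + 3)/(1*5 + 1) = 17/6.
Compare the errors: |x - 14/5| = |73*5 - 14*26|/(26*5) = 1/130, and |x - 17/6| = |73*6 - 17*26|/(26*6) = 4/156.
Cross-multiplying, 1*156 = 156 < 520 = 4*130, so 1/130 is smaller: the convergent 14/5 is closer to x than 17/6.

14/5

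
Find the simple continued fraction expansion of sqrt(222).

Write x_i = (sqrt(222) + m_i)/d_i with (m_0, d_0) = (0, 1). a_0 = floor(sqrt(222)) = 14, since 14^2 = 196 <= 222 < 225 = 15^2.
Iterate m_{i+1} = d_i*a_i - m_i, d_{i+1} = (222 - m_{i+1}^2)/d_i, a_{i+1} = floor((a_0 + m_{i+1})/d_{i+1}):
  m_1 = 1*14 - 0 = 14, d_1 = (222 - 14^2)/1 = 26/1 = 26, a_1 = floor((14 + 14)/26) = 1.
  m_2 = 26*1 - 14 = 12, d_2 = (222 - 12^2)/26 = 78/26 = 3, a_2 = floor((14 + 12)/3) = 8.
  m_3 = 3*8 - 12 = 12, d_3 = (222 - 12^2)/3 = 78/3 = 26, a_3 = floor((14 + 12)/26) = 1.
  m_4 = 26*1 - 12 = 14, d_4 = (222 - 14^2)/26 = 26/26 = 1, a_4 = floor((14 + 14)/1) = 28.
  m_5 = 1*28 - 14 = 14, d_5 = (222 - 14^2)/1 = 26/1 = 26: (m_5, d_5) = (m_1, d_1) = (14, 26), so from here the quotients repeat a_1, ..., a_4; the period length is 4.
Hence the expansion of sqrt(222) is a_0 = 14 followed by the repeating block 1, 8, 1, 28 (period 4).

[14; (1, 8, 1, 28)]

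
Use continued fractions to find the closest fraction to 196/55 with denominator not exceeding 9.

25/7

Expand x = 196/55 as a continued fraction with the Euclidean algorithm:
  196 = 3*55 + 31, so a_0 = 3.
  55 = 1*31 + 24, so a_1 = 1.
  31 = 1*24 + 7, so a_2 = 1.
  24 = 3*7 + 3, so a_3 = 3.
  7 = 2*3 + 1, so a_4 = 2.
  3 = 3*1 + 0, so a_5 = 3.
so x = [3; 1, 1, 3, 2, 3].
Convergents (p_i = a_i*p_{i-1} + p_{i-2}, q_i = a_i*q_{i-1} + q_{i-2} with p_{-2}=0, p_{-1}=1, q_{-2}=1, q_{-1}=0), until the denominator exceeds 9:
  i=0: a_0=3, p_0 = 3*1 + 0 = 3, q_0 = 3*0 + 1 = 1.
  i=1: a_1=1, p_1 = 1*3 + 1 = 4, q_1 = 1*1 + 0 = 1.
  i=2: a_2=1, p_2 = 1*4 + 3 = 7, q_2 = 1*1 + 1 = 2.
  i=3: a_3=3, p_3 = 3*7 + 4 = 25, q_3 = 3*2 + 1 = 7.
  i=4: a_4=2, p_4 = 2*25 + 7 = 57, q_4 = 2*7 + 2 = 16.
q_4 = 16 > 9, so the last convergent with denominator <= 9 is p_3/q_3 = 25/7.
The closest fraction with denominator <= 9 is either p_3/q_3 or the intermediate fraction (k*p_3 + p_2)/(k*q_3 + q_2) with the largest k >= 1 whose denominator stays <= 9; these approach x as k grows, and every other convergent or intermediate fraction in range is farther away.
Largest k: floor((9 - q_2)/q_3) = floor((9 - 2)/7) = 1.
That gives (1*25 + 7)/(1*7 + 2) = 32/9.
Compare the errors: |x - 25/7| = |196*7 - 25*55|/(55*7) = 3/385, and |x - 32/9| = |196*9 - 32*55|/(55*9) = 4/495.
Cross-multiplying, 3*495 = 1485 < 1540 = 4*385, so 3/385 is smaller: the convergent 25/7 is closer to x than 32/9.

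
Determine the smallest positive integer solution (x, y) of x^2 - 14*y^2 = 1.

First expand sqrt(14) as a continued fraction. With x_i = (sqrt(14) + m_i)/d_i and (m_0, d_0) = (0, 1): a_0 = floor(sqrt(14)) = 3, since 3^2 = 9 <= 14 < 16 = 4^2.
Iterate m_{i+1} = d_i*a_i - m_i, d_{i+1} = (14 - m_{i+1}^2)/d_i, a_{i+1} = floor((a_0 + m_{i+1})/d_{i+1}):
  m_1 = 1*3 - 0 = 3, d_1 = (14 - 3^2)/1 = 5/1 = 5, a_1 = floor((3 + 3)/5) = 1.
  m_2 = 5*1 - 3 = 2, d_2 = (14 - 2^2)/5 = 10/5 = 2, a_2 = floor((3 + 2)/2) = 2.
  m_3 = 2*2 - 2 = 2, d_3 = (14 - 2^2)/2 = 10/2 = 5, a_3 = floor((3 + 2)/5) = 1.
  m_4 = 5*1 - 2 = 3, d_4 = (14 - 3^2)/5 = 5/5 = 1, a_4 = floor((3 + 3)/1) = 6.
  m_5 = 1*6 - 3 = 3, d_5 = (14 - 3^2)/1 = 5/1 = 5: (m_5, d_5) = (m_1, d_1) = (3, 5), so from here the quotients repeat a_1, ..., a_4; the period length is 4.
So sqrt(14) = [3; (1, 2, 1, 6)] with period length k = 4.
k is even, so the fundamental solution of x^2 - 14y^2 = 1 is (p_{k-1}, q_{k-1}) = (p_3, q_3); compute convergents through index 3.
Convergents (p_i = a_i*p_{i-1} + p_{i-2}, q_i = a_i*q_{i-1} + q_{i-2} with p_{-2}=0, p_{-1}=1, q_{-2}=1, q_{-1}=0):
  i=0: a_0=3, p_0 = 3*1 + 0 = 3, q_0 = 3*0 + 1 = 1.
  i=1: a_1=1, p_1 = 1*3 + 1 = 4, q_1 = 1*1 + 0 = 1.
  i=2: a_2=2, p_2 = 2*4 + 3 = 11, q_2 = 2*1 + 1 = 3.
  i=3: a_3=1, p_3 = 1*11 + 4 = 15, q_3 = 1*3 + 1 = 4.
Check: 15^2 - 14*4^2 = 225 - 224 = 1, so (x, y) = (15, 4) solves the equation, and by the theorem it is the least positive solution.

(x, y) = (15, 4)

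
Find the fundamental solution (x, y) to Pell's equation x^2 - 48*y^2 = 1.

(x, y) = (7, 1)

First expand sqrt(48) as a continued fraction. With x_i = (sqrt(48) + m_i)/d_i and (m_0, d_0) = (0, 1): a_0 = floor(sqrt(48)) = 6, since 6^2 = 36 <= 48 < 49 = 7^2.
Iterate m_{i+1} = d_i*a_i - m_i, d_{i+1} = (48 - m_{i+1}^2)/d_i, a_{i+1} = floor((a_0 + m_{i+1})/d_{i+1}):
  m_1 = 1*6 - 0 = 6, d_1 = (48 - 6^2)/1 = 12/1 = 12, a_1 = floor((6 + 6)/12) = 1.
  m_2 = 12*1 - 6 = 6, d_2 = (48 - 6^2)/12 = 12/12 = 1, a_2 = floor((6 + 6)/1) = 12.
  m_3 = 1*12 - 6 = 6, d_3 = (48 - 6^2)/1 = 12/1 = 12: (m_3, d_3) = (m_1, d_1) = (6, 12), so from here the quotients repeat a_1, a_2; the period length is 2.
So sqrt(48) = [6; (1, 12)] with period length k = 2.
k is even, so the fundamental solution of x^2 - 48y^2 = 1 is (p_{k-1}, q_{k-1}) = (p_1, q_1); compute convergents through index 1.
Convergents (p_i = a_i*p_{i-1} + p_{i-2}, q_i = a_i*q_{i-1} + q_{i-2} with p_{-2}=0, p_{-1}=1, q_{-2}=1, q_{-1}=0):
  i=0: a_0=6, p_0 = 6*1 + 0 = 6, q_0 = 6*0 + 1 = 1.
  i=1: a_1=1, p_1 = 1*6 + 1 = 7, q_1 = 1*1 + 0 = 1.
Check: 7^2 - 48*1^2 = 49 - 48 = 1, so (x, y) = (7, 1) solves the equation, and by the theorem it is the least positive solution.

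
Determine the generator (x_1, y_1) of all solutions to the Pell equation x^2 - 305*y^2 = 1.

(x, y) = (489, 28)

First expand sqrt(305) as a continued fraction. With x_i = (sqrt(305) + m_i)/d_i and (m_0, d_0) = (0, 1): a_0 = floor(sqrt(305)) = 17, since 17^2 = 289 <= 305 < 324 = 18^2.
Iterate m_{i+1} = d_i*a_i - m_i, d_{i+1} = (305 - m_{i+1}^2)/d_i, a_{i+1} = floor((a_0 + m_{i+1})/d_{i+1}):
  m_1 = 1*17 - 0 = 17, d_1 = (305 - 17^2)/1 = 16/1 = 16, a_1 = floor((17 + 17)/16) = 2.
  m_2 = 16*2 - 17 = 15, d_2 = (305 - 15^2)/16 = 80/16 = 5, a_2 = floor((17 + 15)/5) = 6.
  m_3 = 5*6 - 15 = 15, d_3 = (305 - 15^2)/5 = 80/5 = 16, a_3 = floor((17 + 15)/16) = 2.
  m_4 = 16*2 - 15 = 17, d_4 = (305 - 17^2)/16 = 16/16 = 1, a_4 = floor((17 + 17)/1) = 34.
  m_5 = 1*34 - 17 = 17, d_5 = (305 - 17^2)/1 = 16/1 = 16: (m_5, d_5) = (m_1, d_1) = (17, 16), so from here the quotients repeat a_1, ..., a_4; the period length is 4.
So sqrt(305) = [17; (2, 6, 2, 34)] with period length k = 4.
k is even, so the fundamental solution of x^2 - 305y^2 = 1 is (p_{k-1}, q_{k-1}) = (p_3, q_3); compute convergents through index 3.
Convergents (p_i = a_i*p_{i-1} + p_{i-2}, q_i = a_i*q_{i-1} + q_{i-2} with p_{-2}=0, p_{-1}=1, q_{-2}=1, q_{-1}=0):
  i=0: a_0=17, p_0 = 17*1 + 0 = 17, q_0 = 17*0 + 1 = 1.
  i=1: a_1=2, p_1 = 2*17 + 1 = 35, q_1 = 2*1 + 0 = 2.
  i=2: a_2=6, p_2 = 6*35 + 17 = 227, q_2 = 6*2 + 1 = 13.
  i=3: a_3=2, p_3 = 2*227 + 35 = 489, q_3 = 2*13 + 2 = 28.
Check: 489^2 - 305*28^2 = 239121 - 239120 = 1, so (x, y) = (489, 28) solves the equation, and by the theorem it is the least positive solution.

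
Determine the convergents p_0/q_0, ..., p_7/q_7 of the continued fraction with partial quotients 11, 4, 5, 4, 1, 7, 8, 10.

Using the convergent recurrence p_i = a_i*p_{i-1} + p_{i-2}, q_i = a_i*q_{i-1} + q_{i-2} with p_{-2}=0, p_{-1}=1, q_{-2}=1, q_{-1}=0:
  i=0: a_0=11, p_0 = 11*1 + 0 = 11, q_0 = 11*0 + 1 = 1.
  i=1: a_1=4, p_1 = 4*11 + 1 = 45, q_1 = 4*1 + 0 = 4.
  i=2: a_2=5, p_2 = 5*45 + 11 = 236, q_2 = 5*4 + 1 = 21.
  i=3: a_3=4, p_3 = 4*236 + 45 = 989, q_3 = 4*21 + 4 = 88.
  i=4: a_4=1, p_4 = 1*989 + 236 = 1225, q_4 = 1*88 + 21 = 109.
  i=5: a_5=7, p_5 = 7*1225 + 989 = 9564, q_5 = 7*109 + 88 = 851.
  i=6: a_6=8, p_6 = 8*9564 + 1225 = 77737, q_6 = 8*851 + 109 = 6917.
  i=7: a_7=10, p_7 = 10*77737 + 9564 = 786934, q_7 = 10*6917 + 851 = 70021.

11/1, 45/4, 236/21, 989/88, 1225/109, 9564/851, 77737/6917, 786934/70021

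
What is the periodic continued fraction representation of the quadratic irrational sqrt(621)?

Write x_i = (sqrt(621) + m_i)/d_i with (m_0, d_0) = (0, 1). a_0 = floor(sqrt(621)) = 24, since 24^2 = 576 <= 621 < 625 = 25^2.
Iterate m_{i+1} = d_i*a_i - m_i, d_{i+1} = (621 - m_{i+1}^2)/d_i, a_{i+1} = floor((a_0 + m_{i+1})/d_{i+1}):
  m_1 = 1*24 - 0 = 24, d_1 = (621 - 24^2)/1 = 45/1 = 45, a_1 = floor((24 + 24)/45) = 1.
  m_2 = 45*1 - 24 = 21, d_2 = (621 - 21^2)/45 = 180/45 = 4, a_2 = floor((24 + 21)/4) = 11.
  m_3 = 4*11 - 21 = 23, d_3 = (621 - 23^2)/4 = 92/4 = 23, a_3 = floor((24 + 23)/23) = 2.
  m_4 = 23*2 - 23 = 23, d_4 = (621 - 23^2)/23 = 92/23 = 4, a_4 = floor((24 + 23)/4) = 11.
  m_5 = 4*11 - 23 = 21, d_5 = (621 - 21^2)/4 = 180/4 = 45, a_5 = floor((24 + 21)/45) = 1.
  m_6 = 45*1 - 21 = 24, d_6 = (621 - 24^2)/45 = 45/45 = 1, a_6 = floor((24 + 24)/1) = 48.
  m_7 = 1*48 - 24 = 24, d_7 = (621 - 24^2)/1 = 45/1 = 45: (m_7, d_7) = (m_1, d_1) = (24, 45), so from here the quotients repeat a_1, ..., a_6; the period length is 6.
Hence the expansion of sqrt(621) is a_0 = 24 followed by the repeating block 1, 11, 2, 11, 1, 48 (period 6).

[24; (1, 11, 2, 11, 1, 48)]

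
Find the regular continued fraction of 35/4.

[8; 1, 3]

Run the Euclidean algorithm on 35 and 4; the successive quotients are the partial quotients a_0, a_1, ... (each step inverts the fractional part left over by the previous one):
  35 = 8*4 + 3, so a_0 = 8.
  4 = 1*3 + 1, so a_1 = 1.
  3 = 3*1 + 0, so a_2 = 3.
The remainder reaches 0 after 3 divisions, so the expansion has 3 partial quotients, read off in order.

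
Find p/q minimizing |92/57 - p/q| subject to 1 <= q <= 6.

8/5

Expand x = 92/57 as a continued fraction with the Euclidean algorithm:
  92 = 1*57 + 35, so a_0 = 1.
  57 = 1*35 + 22, so a_1 = 1.
  35 = 1*22 + 13, so a_2 = 1.
  22 = 1*13 + 9, so a_3 = 1.
  13 = 1*9 + 4, so a_4 = 1.
  9 = 2*4 + 1, so a_5 = 2.
  4 = 4*1 + 0, so a_6 = 4.
so x = [1; 1, 1, 1, 1, 2, 4].
Convergents (p_i = a_i*p_{i-1} + p_{i-2}, q_i = a_i*q_{i-1} + q_{i-2} with p_{-2}=0, p_{-1}=1, q_{-2}=1, q_{-1}=0), until the denominator exceeds 6:
  i=0: a_0=1, p_0 = 1*1 + 0 = 1, q_0 = 1*0 + 1 = 1.
  i=1: a_1=1, p_1 = 1*1 + 1 = 2, q_1 = 1*1 + 0 = 1.
  i=2: a_2=1, p_2 = 1*2 + 1 = 3, q_2 = 1*1 + 1 = 2.
  i=3: a_3=1, p_3 = 1*3 + 2 = 5, q_3 = 1*2 + 1 = 3.
  i=4: a_4=1, p_4 = 1*5 + 3 = 8, q_4 = 1*3 + 2 = 5.
  i=5: a_5=2, p_5 = 2*8 + 5 = 21, q_5 = 2*5 + 3 = 13.
q_5 = 13 > 6, so the last convergent with denominator <= 6 is p_4/q_4 = 8/5.
The closest fraction with denominator <= 6 is either p_4/q_4 or the intermediate fraction (k*p_4 + p_3)/(k*q_4 + q_3) with the largest k >= 1 whose denominator stays <= 6; these approach x as k grows, and every other convergent or intermediate fraction in range is farther away.
Largest k: floor((6 - q_3)/q_4) = floor((6 - 3)/5) = 0.
Since k = 0, no intermediate fraction beyond p_4/q_4 has denominator <= 6, so the convergent 8/5 is the closest (its error is |92*5 - 8*57|/(57*5) = 4/285).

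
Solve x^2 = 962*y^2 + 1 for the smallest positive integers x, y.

(x, y) = (1923, 62)

First expand sqrt(962) as a continued fraction. With x_i = (sqrt(962) + m_i)/d_i and (m_0, d_0) = (0, 1): a_0 = floor(sqrt(962)) = 31, since 31^2 = 961 <= 962 < 1024 = 32^2.
Iterate m_{i+1} = d_i*a_i - m_i, d_{i+1} = (962 - m_{i+1}^2)/d_i, a_{i+1} = floor((a_0 + m_{i+1})/d_{i+1}):
  m_1 = 1*31 - 0 = 31, d_1 = (962 - 31^2)/1 = 1/1 = 1, a_1 = floor((31 + 31)/1) = 62.
  m_2 = 1*62 - 31 = 31, d_2 = (962 - 31^2)/1 = 1/1 = 1: (m_2, d_2) = (m_1, d_1) = (31, 1), so from here the quotient a_1 repeats; the period length is 1.
So sqrt(962) = [31; (62)] with period length k = 1.
k is odd, so (p_{k-1}, q_{k-1}) only solves x^2 - 962y^2 = -1 and the fundamental solution of x^2 - 962y^2 = 1 is (p_{2k-1}, q_{2k-1}) = (p_1, q_1); compute convergents through index 1, running through the period twice.
Convergents (p_i = a_i*p_{i-1} + p_{i-2}, q_i = a_i*q_{i-1} + q_{i-2} with p_{-2}=0, p_{-1}=1, q_{-2}=1, q_{-1}=0):
  i=0: a_0=31, p_0 = 31*1 + 0 = 31, q_0 = 31*0 + 1 = 1.
  i=1: a_1=62, p_1 = 62*31 + 1 = 1923, q_1 = 62*1 + 0 = 62.
Indeed p_0^2 - 962*q_0^2 = 961 - 962 = -1, not +1.
Check: 1923^2 - 962*62^2 = 3697929 - 3697928 = 1, so (x, y) = (1923, 62) solves the equation, and by the theorem it is the least positive solution.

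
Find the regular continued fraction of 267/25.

Run the Euclidean algorithm on 267 and 25; the successive quotients are the partial quotients a_0, a_1, ... (each step inverts the fractional part left over by the previous one):
  267 = 10*25 + 17, so a_0 = 10.
  25 = 1*17 + 8, so a_1 = 1.
  17 = 2*8 + 1, so a_2 = 2.
  8 = 8*1 + 0, so a_3 = 8.
The remainder reaches 0 after 4 divisions, so the expansion has 4 partial quotients, read off in order.

[10; 1, 2, 8]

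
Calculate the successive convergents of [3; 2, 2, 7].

Using the convergent recurrence p_i = a_i*p_{i-1} + p_{i-2}, q_i = a_i*q_{i-1} + q_{i-2} with p_{-2}=0, p_{-1}=1, q_{-2}=1, q_{-1}=0:
  i=0: a_0=3, p_0 = 3*1 + 0 = 3, q_0 = 3*0 + 1 = 1.
  i=1: a_1=2, p_1 = 2*3 + 1 = 7, q_1 = 2*1 + 0 = 2.
  i=2: a_2=2, p_2 = 2*7 + 3 = 17, q_2 = 2*2 + 1 = 5.
  i=3: a_3=7, p_3 = 7*17 + 7 = 126, q_3 = 7*5 + 2 = 37.

3/1, 7/2, 17/5, 126/37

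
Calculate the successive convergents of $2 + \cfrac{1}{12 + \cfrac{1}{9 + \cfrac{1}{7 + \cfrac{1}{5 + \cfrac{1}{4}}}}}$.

Using the convergent recurrence p_i = a_i*p_{i-1} + p_{i-2}, q_i = a_i*q_{i-1} + q_{i-2} with p_{-2}=0, p_{-1}=1, q_{-2}=1, q_{-1}=0:
  i=0: a_0=2, p_0 = 2*1 + 0 = 2, q_0 = 2*0 + 1 = 1.
  i=1: a_1=12, p_1 = 12*2 + 1 = 25, q_1 = 12*1 + 0 = 12.
  i=2: a_2=9, p_2 = 9*25 + 2 = 227, q_2 = 9*12 + 1 = 109.
  i=3: a_3=7, p_3 = 7*227 + 25 = 1614, q_3 = 7*109 + 12 = 775.
  i=4: a_4=5, p_4 = 5*1614 + 227 = 8297, q_4 = 5*775 + 109 = 3984.
  i=5: a_5=4, p_5 = 4*8297 + 1614 = 34802, q_5 = 4*3984 + 775 = 16711.

2/1, 25/12, 227/109, 1614/775, 8297/3984, 34802/16711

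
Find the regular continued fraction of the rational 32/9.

[3; 1, 1, 4]

Run the Euclidean algorithm on 32 and 9; the successive quotients are the partial quotients a_0, a_1, ... (each step inverts the fractional part left over by the previous one):
  32 = 3*9 + 5, so a_0 = 3.
  9 = 1*5 + 4, so a_1 = 1.
  5 = 1*4 + 1, so a_2 = 1.
  4 = 4*1 + 0, so a_3 = 4.
The remainder reaches 0 after 4 divisions, so the expansion has 4 partial quotients, read off in order.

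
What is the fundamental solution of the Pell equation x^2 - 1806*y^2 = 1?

(x, y) = (85, 2)

First expand sqrt(1806) as a continued fraction. With x_i = (sqrt(1806) + m_i)/d_i and (m_0, d_0) = (0, 1): a_0 = floor(sqrt(1806)) = 42, since 42^2 = 1764 <= 1806 < 1849 = 43^2.
Iterate m_{i+1} = d_i*a_i - m_i, d_{i+1} = (1806 - m_{i+1}^2)/d_i, a_{i+1} = floor((a_0 + m_{i+1})/d_{i+1}):
  m_1 = 1*42 - 0 = 42, d_1 = (1806 - 42^2)/1 = 42/1 = 42, a_1 = floor((42 + 42)/42) = 2.
  m_2 = 42*2 - 42 = 42, d_2 = (1806 - 42^2)/42 = 42/42 = 1, a_2 = floor((42 + 42)/1) = 84.
  m_3 = 1*84 - 42 = 42, d_3 = (1806 - 42^2)/1 = 42/1 = 42: (m_3, d_3) = (m_1, d_1) = (42, 42), so from here the quotients repeat a_1, a_2; the period length is 2.
So sqrt(1806) = [42; (2, 84)] with period length k = 2.
k is even, so the fundamental solution of x^2 - 1806y^2 = 1 is (p_{k-1}, q_{k-1}) = (p_1, q_1); compute convergents through index 1.
Convergents (p_i = a_i*p_{i-1} + p_{i-2}, q_i = a_i*q_{i-1} + q_{i-2} with p_{-2}=0, p_{-1}=1, q_{-2}=1, q_{-1}=0):
  i=0: a_0=42, p_0 = 42*1 + 0 = 42, q_0 = 42*0 + 1 = 1.
  i=1: a_1=2, p_1 = 2*42 + 1 = 85, q_1 = 2*1 + 0 = 2.
Check: 85^2 - 1806*2^2 = 7225 - 7224 = 1, so (x, y) = (85, 2) solves the equation, and by the theorem it is the least positive solution.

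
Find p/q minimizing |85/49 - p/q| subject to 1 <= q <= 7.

7/4

Expand x = 85/49 as a continued fraction with the Euclidean algorithm:
  85 = 1*49 + 36, so a_0 = 1.
  49 = 1*36 + 13, so a_1 = 1.
  36 = 2*13 + 10, so a_2 = 2.
  13 = 1*10 + 3, so a_3 = 1.
  10 = 3*3 + 1, so a_4 = 3.
  3 = 3*1 + 0, so a_5 = 3.
so x = [1; 1, 2, 1, 3, 3].
Convergents (p_i = a_i*p_{i-1} + p_{i-2}, q_i = a_i*q_{i-1} + q_{i-2} with p_{-2}=0, p_{-1}=1, q_{-2}=1, q_{-1}=0), until the denominator exceeds 7:
  i=0: a_0=1, p_0 = 1*1 + 0 = 1, q_0 = 1*0 + 1 = 1.
  i=1: a_1=1, p_1 = 1*1 + 1 = 2, q_1 = 1*1 + 0 = 1.
  i=2: a_2=2, p_2 = 2*2 + 1 = 5, q_2 = 2*1 + 1 = 3.
  i=3: a_3=1, p_3 = 1*5 + 2 = 7, q_3 = 1*3 + 1 = 4.
  i=4: a_4=3, p_4 = 3*7 + 5 = 26, q_4 = 3*4 + 3 = 15.
q_4 = 15 > 7, so the last convergent with denominator <= 7 is p_3/q_3 = 7/4.
The closest fraction with denominator <= 7 is either p_3/q_3 or the intermediate fraction (k*p_3 + p_2)/(k*q_3 + q_2) with the largest k >= 1 whose denominator stays <= 7; these approach x as k grows, and every other convergent or intermediate fraction in range is farther away.
Largest k: floor((7 - q_2)/q_3) = floor((7 - 3)/4) = 1.
That gives (1*7 + 5)/(1*4 + 3) = 12/7.
Compare the errors: |x - 7/4| = |85*4 - 7*49|/(49*4) = 3/196, and |x - 12/7| = |85*7 - 12*49|/(49*7) = 7/343.
Cross-multiplying, 3*343 = 1029 < 1372 = 7*196, so 3/196 is smaller: the convergent 7/4 is closer to x than 12/7.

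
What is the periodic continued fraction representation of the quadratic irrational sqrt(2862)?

Write x_i = (sqrt(2862) + m_i)/d_i with (m_0, d_0) = (0, 1). a_0 = floor(sqrt(2862)) = 53, since 53^2 = 2809 <= 2862 < 2916 = 54^2.
Iterate m_{i+1} = d_i*a_i - m_i, d_{i+1} = (2862 - m_{i+1}^2)/d_i, a_{i+1} = floor((a_0 + m_{i+1})/d_{i+1}):
  m_1 = 1*53 - 0 = 53, d_1 = (2862 - 53^2)/1 = 53/1 = 53, a_1 = floor((53 + 53)/53) = 2.
  m_2 = 53*2 - 53 = 53, d_2 = (2862 - 53^2)/53 = 53/53 = 1, a_2 = floor((53 + 53)/1) = 106.
  m_3 = 1*106 - 53 = 53, d_3 = (2862 - 53^2)/1 = 53/1 = 53: (m_3, d_3) = (m_1, d_1) = (53, 53), so from here the quotients repeat a_1, a_2; the period length is 2.
Hence the expansion of sqrt(2862) is a_0 = 53 followed by the repeating block 2, 106 (period 2).

[53; (2, 106)]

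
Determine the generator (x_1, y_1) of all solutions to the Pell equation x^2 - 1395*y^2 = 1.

(x, y) = (124001, 3320)

First expand sqrt(1395) as a continued fraction. With x_i = (sqrt(1395) + m_i)/d_i and (m_0, d_0) = (0, 1): a_0 = floor(sqrt(1395)) = 37, since 37^2 = 1369 <= 1395 < 1444 = 38^2.
Iterate m_{i+1} = d_i*a_i - m_i, d_{i+1} = (1395 - m_{i+1}^2)/d_i, a_{i+1} = floor((a_0 + m_{i+1})/d_{i+1}):
  m_1 = 1*37 - 0 = 37, d_1 = (1395 - 37^2)/1 = 26/1 = 26, a_1 = floor((37 + 37)/26) = 2.
  m_2 = 26*2 - 37 = 15, d_2 = (1395 - 15^2)/26 = 1170/26 = 45, a_2 = floor((37 + 15)/45) = 1.
  m_3 = 45*1 - 15 = 30, d_3 = (1395 - 30^2)/45 = 495/45 = 11, a_3 = floor((37 + 30)/11) = 6.
  m_4 = 11*6 - 30 = 36, d_4 = (1395 - 36^2)/11 = 99/11 = 9, a_4 = floor((37 + 36)/9) = 8.
  m_5 = 9*8 - 36 = 36, d_5 = (1395 - 36^2)/9 = 99/9 = 11, a_5 = floor((37 + 36)/11) = 6.
  m_6 = 11*6 - 36 = 30, d_6 = (1395 - 30^2)/11 = 495/11 = 45, a_6 = floor((37 + 30)/45) = 1.
  m_7 = 45*1 - 30 = 15, d_7 = (1395 - 15^2)/45 = 1170/45 = 26, a_7 = floor((37 + 15)/26) = 2.
  m_8 = 26*2 - 15 = 37, d_8 = (1395 - 37^2)/26 = 26/26 = 1, a_8 = floor((37 + 37)/1) = 74.
  m_9 = 1*74 - 37 = 37, d_9 = (1395 - 37^2)/1 = 26/1 = 26: (m_9, d_9) = (m_1, d_1) = (37, 26), so from here the quotients repeat a_1, ..., a_8; the period length is 8.
So sqrt(1395) = [37; (2, 1, 6, 8, 6, 1, 2, 74)] with period length k = 8.
k is even, so the fundamental solution of x^2 - 1395y^2 = 1 is (p_{k-1}, q_{k-1}) = (p_7, q_7); compute convergents through index 7.
Convergents (p_i = a_i*p_{i-1} + p_{i-2}, q_i = a_i*q_{i-1} + q_{i-2} with p_{-2}=0, p_{-1}=1, q_{-2}=1, q_{-1}=0):
  i=0: a_0=37, p_0 = 37*1 + 0 = 37, q_0 = 37*0 + 1 = 1.
  i=1: a_1=2, p_1 = 2*37 + 1 = 75, q_1 = 2*1 + 0 = 2.
  i=2: a_2=1, p_2 = 1*75 + 37 = 112, q_2 = 1*2 + 1 = 3.
  i=3: a_3=6, p_3 = 6*112 + 75 = 747, q_3 = 6*3 + 2 = 20.
  i=4: a_4=8, p_4 = 8*747 + 112 = 6088, q_4 = 8*20 + 3 = 163.
  i=5: a_5=6, p_5 = 6*6088 + 747 = 37275, q_5 = 6*163 + 20 = 998.
  i=6: a_6=1, p_6 = 1*37275 + 6088 = 43363, q_6 = 1*998 + 163 = 1161.
  i=7: a_7=2, p_7 = 2*43363 + 37275 = 124001, q_7 = 2*1161 + 998 = 3320.
Check: 124001^2 - 1395*3320^2 = 15376248001 - 15376248000 = 1, so (x, y) = (124001, 3320) solves the equation, and by the theorem it is the least positive solution.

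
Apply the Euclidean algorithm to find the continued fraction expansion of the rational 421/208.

Run the Euclidean algorithm on 421 and 208; the successive quotients are the partial quotients a_0, a_1, ... (each step inverts the fractional part left over by the previous one):
  421 = 2*208 + 5, so a_0 = 2.
  208 = 41*5 + 3, so a_1 = 41.
  5 = 1*3 + 2, so a_2 = 1.
  3 = 1*2 + 1, so a_3 = 1.
  2 = 2*1 + 0, so a_4 = 2.
The remainder reaches 0 after 5 divisions, so the expansion has 5 partial quotients, read off in order.

[2; 41, 1, 1, 2]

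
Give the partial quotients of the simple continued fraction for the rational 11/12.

Run the Euclidean algorithm on 11 and 12; the successive quotients are the partial quotients a_0, a_1, ... (each step inverts the fractional part left over by the previous one):
  11 = 0*12 + 11, so a_0 = 0.
  12 = 1*11 + 1, so a_1 = 1.
  11 = 11*1 + 0, so a_2 = 11.
The remainder reaches 0 after 3 divisions, so the expansion has 3 partial quotients, read off in order.

[0; 1, 11]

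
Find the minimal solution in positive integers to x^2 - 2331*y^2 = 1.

(x, y) = (847225, 17548)

First expand sqrt(2331) as a continued fraction. With x_i = (sqrt(2331) + m_i)/d_i and (m_0, d_0) = (0, 1): a_0 = floor(sqrt(2331)) = 48, since 48^2 = 2304 <= 2331 < 2401 = 49^2.
Iterate m_{i+1} = d_i*a_i - m_i, d_{i+1} = (2331 - m_{i+1}^2)/d_i, a_{i+1} = floor((a_0 + m_{i+1})/d_{i+1}):
  m_1 = 1*48 - 0 = 48, d_1 = (2331 - 48^2)/1 = 27/1 = 27, a_1 = floor((48 + 48)/27) = 3.
  m_2 = 27*3 - 48 = 33, d_2 = (2331 - 33^2)/27 = 1242/27 = 46, a_2 = floor((48 + 33)/46) = 1.
  m_3 = 46*1 - 33 = 13, d_3 = (2331 - 13^2)/46 = 2162/46 = 47, a_3 = floor((48 + 13)/47) = 1.
  m_4 = 47*1 - 13 = 34, d_4 = (2331 - 34^2)/47 = 1175/47 = 25, a_4 = floor((48 + 34)/25) = 3.
  m_5 = 25*3 - 34 = 41, d_5 = (2331 - 41^2)/25 = 650/25 = 26, a_5 = floor((48 + 41)/26) = 3.
  m_6 = 26*3 - 41 = 37, d_6 = (2331 - 37^2)/26 = 962/26 = 37, a_6 = floor((48 + 37)/37) = 2.
  m_7 = 37*2 - 37 = 37, d_7 = (2331 - 37^2)/37 = 962/37 = 26, a_7 = floor((48 + 37)/26) = 3.
  m_8 = 26*3 - 37 = 41, d_8 = (2331 - 41^2)/26 = 650/26 = 25, a_8 = floor((48 + 41)/25) = 3.
  m_9 = 25*3 - 41 = 34, d_9 = (2331 - 34^2)/25 = 1175/25 = 47, a_9 = floor((48 + 34)/47) = 1.
  m_10 = 47*1 - 34 = 13, d_10 = (2331 - 13^2)/47 = 2162/47 = 46, a_10 = floor((48 + 13)/46) = 1.
  m_11 = 46*1 - 13 = 33, d_11 = (2331 - 33^2)/46 = 1242/46 = 27, a_11 = floor((48 + 33)/27) = 3.
  m_12 = 27*3 - 33 = 48, d_12 = (2331 - 48^2)/27 = 27/27 = 1, a_12 = floor((48 + 48)/1) = 96.
  m_13 = 1*96 - 48 = 48, d_13 = (2331 - 48^2)/1 = 27/1 = 27: (m_13, d_13) = (m_1, d_1) = (48, 27), so from here the quotients repeat a_1, ..., a_12; the period length is 12.
So sqrt(2331) = [48; (3, 1, 1, 3, 3, 2, 3, 3, 1, 1, 3, 96)] with period length k = 12.
k is even, so the fundamental solution of x^2 - 2331y^2 = 1 is (p_{k-1}, q_{k-1}) = (p_11, q_11); compute convergents through index 11.
Convergents (p_i = a_i*p_{i-1} + p_{i-2}, q_i = a_i*q_{i-1} + q_{i-2} with p_{-2}=0, p_{-1}=1, q_{-2}=1, q_{-1}=0):
  i=0: a_0=48, p_0 = 48*1 + 0 = 48, q_0 = 48*0 + 1 = 1.
  i=1: a_1=3, p_1 = 3*48 + 1 = 145, q_1 = 3*1 + 0 = 3.
  i=2: a_2=1, p_2 = 1*145 + 48 = 193, q_2 = 1*3 + 1 = 4.
  i=3: a_3=1, p_3 = 1*193 + 145 = 338, q_3 = 1*4 + 3 = 7.
  i=4: a_4=3, p_4 = 3*338 + 193 = 1207, q_4 = 3*7 + 4 = 25.
  i=5: a_5=3, p_5 = 3*1207 + 338 = 3959, q_5 = 3*25 + 7 = 82.
  i=6: a_6=2, p_6 = 2*3959 + 1207 = 9125, q_6 = 2*82 + 25 = 189.
  i=7: a_7=3, p_7 = 3*9125 + 3959 = 31334, q_7 = 3*189 + 82 = 649.
  i=8: a_8=3, p_8 = 3*31334 + 9125 = 103127, q_8 = 3*649 + 189 = 2136.
  i=9: a_9=1, p_9 = 1*103127 + 31334 = 134461, q_9 = 1*2136 + 649 = 2785.
  i=10: a_10=1, p_10 = 1*134461 + 103127 = 237588, q_10 = 1*2785 + 2136 = 4921.
  i=11: a_11=3, p_11 = 3*237588 + 134461 = 847225, q_11 = 3*4921 + 2785 = 17548.
Check: 847225^2 - 2331*17548^2 = 717790200625 - 717790200624 = 1, so (x, y) = (847225, 17548) solves the equation, and by the theorem it is the least positive solution.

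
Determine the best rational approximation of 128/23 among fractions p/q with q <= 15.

Expand x = 128/23 as a continued fraction with the Euclidean algorithm:
  128 = 5*23 + 13, so a_0 = 5.
  23 = 1*13 + 10, so a_1 = 1.
  13 = 1*10 + 3, so a_2 = 1.
  10 = 3*3 + 1, so a_3 = 3.
  3 = 3*1 + 0, so a_4 = 3.
so x = [5; 1, 1, 3, 3].
Convergents (p_i = a_i*p_{i-1} + p_{i-2}, q_i = a_i*q_{i-1} + q_{i-2} with p_{-2}=0, p_{-1}=1, q_{-2}=1, q_{-1}=0), until the denominator exceeds 15:
  i=0: a_0=5, p_0 = 5*1 + 0 = 5, q_0 = 5*0 + 1 = 1.
  i=1: a_1=1, p_1 = 1*5 + 1 = 6, q_1 = 1*1 + 0 = 1.
  i=2: a_2=1, p_2 = 1*6 + 5 = 11, q_2 = 1*1 + 1 = 2.
  i=3: a_3=3, p_3 = 3*11 + 6 = 39, q_3 = 3*2 + 1 = 7.
  i=4: a_4=3, p_4 = 3*39 + 11 = 128, q_4 = 3*7 + 2 = 23.
q_4 = 23 > 15, so the last convergent with denominator <= 15 is p_3/q_3 = 39/7.
The closest fraction with denominator <= 15 is either p_3/q_3 or the intermediate fraction (k*p_3 + p_2)/(k*q_3 + q_2) with the largest k >= 1 whose denominator stays <= 15; these approach x as k grows, and every other convergent or intermediate fraction in range is farther away.
Largest k: floor((15 - q_2)/q_3) = floor((15 - 2)/7) = 1.
That gives (1*39 + 11)/(1*7 + 2) = 50/9.
Compare the errors: |x - 39/7| = |128*7 - 39*23|/(23*7) = 1/161, and |x - 50/9| = |128*9 - 50*23|/(23*9) = 2/207.
Cross-multiplying, 1*207 = 207 < 322 = 2*161, so 1/161 is smaller: the convergent 39/7 is closer to x than 50/9.

39/7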